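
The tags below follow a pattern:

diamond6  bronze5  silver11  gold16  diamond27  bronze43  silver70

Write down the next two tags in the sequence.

gold113 then diamond183

Rank — repeats diamond → bronze → silver → gold: diamond, bronze, silver, gold, diamond, bronze, silver → gold → diamond.
Second component: each term is the sum of the two before it; 6, 5, 11, 16, 27, 43, 70 → 113 → 183.
Putting the parts together: gold113 and then diamond183.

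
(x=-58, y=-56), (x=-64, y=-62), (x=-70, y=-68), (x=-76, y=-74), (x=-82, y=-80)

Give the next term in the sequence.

X — −6 each step: -58, -64, -70, -76, -82 → -88.
Y: always 2 more than the x; -56, -62, -68, -74, -80 → -86.
So the next term is (x=-88, y=-86).

(x=-88, y=-86)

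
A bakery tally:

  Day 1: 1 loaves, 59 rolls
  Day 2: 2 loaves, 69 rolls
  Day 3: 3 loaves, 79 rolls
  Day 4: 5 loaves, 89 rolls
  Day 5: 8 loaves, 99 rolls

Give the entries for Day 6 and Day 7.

13 loaves, 109 rolls; 21 loaves, 119 rolls

Loaves: each term is the sum of the two before it; 1, 2, 3, 5, 8 → 13 → 21.
Rolls — +10 each step: 59, 69, 79, 89, 99 → 109 → 119.
So the next two lines are 13 loaves, 109 rolls and 21 loaves, 119 rolls.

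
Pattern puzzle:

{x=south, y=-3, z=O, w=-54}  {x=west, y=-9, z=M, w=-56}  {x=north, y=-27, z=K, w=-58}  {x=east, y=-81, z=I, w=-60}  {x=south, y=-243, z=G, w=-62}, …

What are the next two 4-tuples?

X: repeats south → west → north → east; south, west, north, east, south → west → north.
Y: -3, -9, -27, -81, -243 → -729 → -2187 (×3 each step).
Z goes O, M, K, I, G → E → C (letters move back 2 places in the alphabet).
W: -54, -56, -58, -60, -62 → -64 → -66 (−2 each step).
Putting the parts together: {x=west, y=-729, z=E, w=-64} and then {x=north, y=-2187, z=C, w=-66}.

{x=west, y=-729, z=E, w=-64}, {x=north, y=-2187, z=C, w=-66}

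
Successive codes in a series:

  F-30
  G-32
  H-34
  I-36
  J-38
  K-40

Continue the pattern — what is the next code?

L-42

Letter: letters move forward 1 place in the alphabet, so F, G, H, I, J, K → L.
Second component — +2 each step: 30, 32, 34, 36, 38, 40 → 42.
So the next code is L-42.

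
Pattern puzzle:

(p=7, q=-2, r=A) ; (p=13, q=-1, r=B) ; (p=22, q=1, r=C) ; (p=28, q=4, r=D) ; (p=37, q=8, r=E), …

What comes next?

(p=43, q=13, r=F)

P — alternating steps +6, +9, +6, +9, …: 7, 13, 22, 28, 37 → 43.
Q: differences are 1, 2, 3, … (increasing by 1 each time); -2, -1, 1, 4, 8 → 13.
R: letters move forward 1 place in the alphabet; A, B, C, D, E → F.
So the next tuple is (p=43, q=13, r=F).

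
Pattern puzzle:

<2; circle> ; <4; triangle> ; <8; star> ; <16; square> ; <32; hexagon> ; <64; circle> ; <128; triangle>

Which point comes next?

<256; star>

First component: ×2 each step; 2, 4, 8, 16, 32, 64, 128 → 256.
Shape: circle, triangle, star, square, hexagon, circle, triangle → star (repeats circle → triangle → star → square → hexagon).
So the next point is <256; star>.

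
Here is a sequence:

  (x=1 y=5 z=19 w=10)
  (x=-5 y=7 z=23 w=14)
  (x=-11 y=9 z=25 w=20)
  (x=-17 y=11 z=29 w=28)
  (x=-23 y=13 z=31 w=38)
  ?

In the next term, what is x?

-29

X: −6 each step, so 1, -5, -11, -17, -23 → -29.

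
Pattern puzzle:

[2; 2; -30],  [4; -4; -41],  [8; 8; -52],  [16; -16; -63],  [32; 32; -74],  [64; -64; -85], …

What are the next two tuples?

[128; 128; -96], [256; -256; -107]

For the first entry, ×2 each step: 2, 4, 8, 16, 32, 64 → 128 → 256.
Second entry goes 2, -4, 8, -16, 32, -64 → 128 → -256 (×(-2) each step).
Third entry: −11 each step, so -30, -41, -52, -63, -74, -85 → -96 → -107.
So the next two tuples are [128; 128; -96] and [256; -256; -107].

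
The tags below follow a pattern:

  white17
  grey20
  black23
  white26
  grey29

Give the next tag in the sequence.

Shade: white, grey, black, white, grey → black (repeats white → grey → black).
Second component: 17, 20, 23, 26, 29 → 32 (+3 each step).
Combining the parts gives black32.

black32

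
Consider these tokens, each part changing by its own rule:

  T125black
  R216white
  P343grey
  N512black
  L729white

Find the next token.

Letter: letters move back 2 places in the alphabet; T, R, P, N, L → J.
Second component: perfect cubes: 5³, 6³, 7³, …, so 125, 216, 343, 512, 729 → 1000.
Shade: repeats black → white → grey, so black, white, grey, black, white → grey.
So the next token is J1000grey.

J1000grey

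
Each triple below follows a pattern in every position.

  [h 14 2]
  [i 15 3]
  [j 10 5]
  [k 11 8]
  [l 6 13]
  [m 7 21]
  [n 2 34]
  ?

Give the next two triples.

Letter: letters move forward 1 place in the alphabet, so h, i, j, k, l, m, n → o → p.
Second entry — alternating steps +1, −5, +1, −5, …: 14, 15, 10, 11, 6, 7, 2 → 3 → -2.
Third entry: 2, 3, 5, 8, 13, 21, 34 → 55 → 89 (each term is the sum of the two before it).
So the next two triples are [o 3 55] and [p -2 89].

[o 3 55], [p -2 89]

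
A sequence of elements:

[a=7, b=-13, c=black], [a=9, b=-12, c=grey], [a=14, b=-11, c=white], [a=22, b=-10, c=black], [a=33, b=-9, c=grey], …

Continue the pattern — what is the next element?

[a=47, b=-8, c=white]

For the a, differences are 2, 5, 8, … (increasing by 3 each time): 7, 9, 14, 22, 33 → 47.
B goes -13, -12, -11, -10, -9 → -8 (+1 each step).
C: repeats black → grey → white, so black, grey, white, black, grey → white.
So the next element is [a=47, b=-8, c=white].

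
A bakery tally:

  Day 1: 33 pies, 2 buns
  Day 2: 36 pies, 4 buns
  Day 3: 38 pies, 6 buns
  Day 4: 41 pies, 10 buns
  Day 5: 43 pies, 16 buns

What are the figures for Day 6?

Pies goes 33, 36, 38, 41, 43 → 46 (alternating steps +3, +2, +3, +2, …).
Buns: each term is the sum of the two before it, so 2, 4, 6, 10, 16 → 26.
Putting it together: 46 pies, 26 buns.

46 pies, 26 buns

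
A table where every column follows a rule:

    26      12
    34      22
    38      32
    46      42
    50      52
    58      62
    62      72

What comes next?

First component: 26, 34, 38, 46, 50, 58, 62 → 70 (alternating steps +8, +4, +8, +4, …).
Second component: 12, 22, 32, 42, 52, 62, 72 → 82 (+10 each step).
So the next row is 70  82.

70  82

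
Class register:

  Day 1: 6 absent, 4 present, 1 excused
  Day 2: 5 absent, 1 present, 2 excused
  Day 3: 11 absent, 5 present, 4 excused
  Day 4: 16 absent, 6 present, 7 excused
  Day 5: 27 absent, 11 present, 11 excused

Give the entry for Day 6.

Absent — each term is the sum of the two before it: 6, 5, 11, 16, 27 → 43.
For the present, each term is the sum of the two before it: 4, 1, 5, 6, 11 → 17.
Excused: 1, 2, 4, 7, 11 → 16 (differences are 1, 2, 3, … (increasing by 1 each time)).
Putting it together: 43 absent, 17 present, 16 excused.

43 absent, 17 present, 16 excused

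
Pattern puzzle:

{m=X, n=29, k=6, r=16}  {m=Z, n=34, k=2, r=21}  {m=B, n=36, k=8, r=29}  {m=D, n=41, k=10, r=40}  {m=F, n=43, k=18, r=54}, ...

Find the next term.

M: X, Z, B, D, F → H (letters move forward 2 places in the alphabet, wrapping Z→A).
N — alternating steps +5, +2, +5, +2, …: 29, 34, 36, 41, 43 → 48.
K: 6, 2, 8, 10, 18 → 28 (each term is the sum of the two before it).
R: differences are 5, 8, 11, … (increasing by 3 each time), so 16, 21, 29, 40, 54 → 71.
Putting it together: {m=H, n=48, k=28, r=71}.

{m=H, n=48, k=28, r=71}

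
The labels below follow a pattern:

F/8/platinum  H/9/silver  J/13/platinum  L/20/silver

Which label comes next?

N/30/platinum

Letter: letters move forward 2 places in the alphabet, so F, H, J, L → N.
Second component: differences are 1, 4, 7, … (increasing by 3 each time); 8, 9, 13, 20 → 30.
Metal: alternates platinum ↔ silver; platinum, silver, platinum, silver → platinum.
So the next label is N/30/platinum.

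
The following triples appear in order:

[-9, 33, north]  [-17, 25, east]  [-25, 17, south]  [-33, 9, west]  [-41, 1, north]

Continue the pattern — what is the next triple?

First coordinate goes -9, -17, -25, -33, -41 → -49 (−8 each step).
Second coordinate — −8 each step: 33, 25, 17, 9, 1 → -7.
For the direction, repeats north → east → south → west: north, east, south, west, north → east.
So the next triple is [-49, -7, east].

[-49, -7, east]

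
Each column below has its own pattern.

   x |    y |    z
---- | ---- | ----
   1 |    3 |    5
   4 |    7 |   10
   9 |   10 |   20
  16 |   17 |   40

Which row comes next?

25  27  80

Column x: perfect squares: 1², 2², 3², …, so 1, 4, 9, 16 → 25.
Column y goes 3, 7, 10, 17 → 27 (each term is the sum of the two before it).
Column z goes 5, 10, 20, 40 → 80 (×2 each step).
So the next row is 25  27  80.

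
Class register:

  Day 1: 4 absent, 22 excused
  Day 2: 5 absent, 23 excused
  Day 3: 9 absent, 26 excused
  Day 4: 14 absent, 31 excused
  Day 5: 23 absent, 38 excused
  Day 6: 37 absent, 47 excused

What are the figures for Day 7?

For the absent, each term is the sum of the two before it: 4, 5, 9, 14, 23, 37 → 60.
Excused: 22, 23, 26, 31, 38, 47 → 58 (differences are 1, 3, 5, … (increasing by 2 each time)).
Combining the parts gives 60 absent, 58 excused.

60 absent, 58 excused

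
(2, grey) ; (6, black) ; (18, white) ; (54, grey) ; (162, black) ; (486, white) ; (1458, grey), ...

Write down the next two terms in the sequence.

(4374, black), (13122, white)

First component: ×3 each step, so 2, 6, 18, 54, 162, 486, 1458 → 4374 → 13122.
Shade: repeats grey → black → white, so grey, black, white, grey, black, white, grey → black → white.
Putting the parts together: (4374, black) and then (13122, white).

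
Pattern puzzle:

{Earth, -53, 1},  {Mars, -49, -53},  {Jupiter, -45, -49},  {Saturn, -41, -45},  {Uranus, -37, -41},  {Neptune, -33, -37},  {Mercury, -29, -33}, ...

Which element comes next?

{Venus, -25, -29}

Planet — runs through the planets Mercury→Neptune: Earth, Mars, Jupiter, Saturn, Uranus, Neptune, Mercury → Venus.
Second part goes -53, -49, -45, -41, -37, -33, -29 → -25 (+4 each step).
Third part: 1, -53, -49, -45, -41, -37, -33 → -29 (always the previous value of the second part).
So the next element is {Venus, -25, -29}.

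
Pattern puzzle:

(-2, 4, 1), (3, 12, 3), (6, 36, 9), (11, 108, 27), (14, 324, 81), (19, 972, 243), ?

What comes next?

First component: alternating steps +5, +3, +5, +3, …; -2, 3, 6, 11, 14, 19 → 22.
Second component: ×3 each step; 4, 12, 36, 108, 324, 972 → 2916.
Third component: ×3 each step, so 1, 3, 9, 27, 81, 243 → 729.
Combining the parts gives (22, 2916, 729).

(22, 2916, 729)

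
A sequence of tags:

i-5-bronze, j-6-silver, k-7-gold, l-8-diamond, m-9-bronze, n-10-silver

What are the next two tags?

o-11-gold then p-12-diamond

Letter goes i, j, k, l, m, n → o → p (letters move forward 1 place in the alphabet).
Second component: 5, 6, 7, 8, 9, 10 → 11 → 12 (+1 each step).
Rank goes bronze, silver, gold, diamond, bronze, silver → gold → diamond (repeats bronze → silver → gold → diamond).
So the next two tags are o-11-gold and p-12-diamond.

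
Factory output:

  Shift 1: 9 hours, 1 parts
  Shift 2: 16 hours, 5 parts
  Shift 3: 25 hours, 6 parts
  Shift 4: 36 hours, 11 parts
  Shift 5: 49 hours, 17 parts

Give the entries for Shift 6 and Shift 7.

Hours: perfect squares: 3², 4², 5², …; 9, 16, 25, 36, 49 → 64 → 81.
Parts: each term is the sum of the two before it; 1, 5, 6, 11, 17 → 28 → 45.
So the next two lines are 64 hours, 28 parts and 81 hours, 45 parts.

64 hours, 28 parts; 81 hours, 45 parts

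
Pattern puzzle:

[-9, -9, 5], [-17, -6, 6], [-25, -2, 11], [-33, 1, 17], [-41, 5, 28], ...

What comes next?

First part: -9, -17, -25, -33, -41 → -49 (−8 each step).
For the second part, alternating steps +3, +4, +3, +4, …: -9, -6, -2, 1, 5 → 8.
Third part: each term is the sum of the two before it, so 5, 6, 11, 17, 28 → 45.
So the next triple is [-49, 8, 45].

[-49, 8, 45]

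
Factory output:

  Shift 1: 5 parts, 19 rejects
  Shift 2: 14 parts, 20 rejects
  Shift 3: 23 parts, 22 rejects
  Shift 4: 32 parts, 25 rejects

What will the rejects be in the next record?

Parts goes 5, 14, 23, 32 → 41 (+9 each step).
Rejects goes 19, 20, 22, 25 → 29 (differences are 1, 2, 3, … (increasing by 1 each time)).

29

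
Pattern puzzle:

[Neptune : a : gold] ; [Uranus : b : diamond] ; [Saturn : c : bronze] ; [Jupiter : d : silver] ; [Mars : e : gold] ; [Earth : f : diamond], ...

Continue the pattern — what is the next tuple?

Planet: Neptune, Uranus, Saturn, Jupiter, Mars, Earth → Venus (runs backward through the planets Mercury→Neptune).
Letter: a, b, c, d, e, f → g (letters move forward 1 place in the alphabet).
Rank goes gold, diamond, bronze, silver, gold, diamond → bronze (repeats gold → diamond → bronze → silver).
So the next tuple is [Venus : g : bronze].

[Venus : g : bronze]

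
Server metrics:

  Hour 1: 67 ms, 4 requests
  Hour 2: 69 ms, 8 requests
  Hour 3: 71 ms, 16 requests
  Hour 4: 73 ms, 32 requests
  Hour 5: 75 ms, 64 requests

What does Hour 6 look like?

Ms goes 67, 69, 71, 73, 75 → 77 (+2 each step).
Requests: 4, 8, 16, 32, 64 → 128 (×2 each step).
Combining the parts gives 77 ms, 128 requests.

77 ms, 128 requests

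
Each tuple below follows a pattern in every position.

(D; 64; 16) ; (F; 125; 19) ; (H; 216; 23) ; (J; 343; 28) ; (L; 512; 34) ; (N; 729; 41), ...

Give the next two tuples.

Letter — letters move forward 2 places in the alphabet: D, F, H, J, L, N → P → R.
For the second part, perfect cubes: 4³, 5³, 6³, …: 64, 125, 216, 343, 512, 729 → 1000 → 1331.
For the third part, differences are 3, 4, 5, … (increasing by 1 each time): 16, 19, 23, 28, 34, 41 → 49 → 58.
So the next two tuples are (P; 1000; 49) and (R; 1331; 58).

(P; 1000; 49), (R; 1331; 58)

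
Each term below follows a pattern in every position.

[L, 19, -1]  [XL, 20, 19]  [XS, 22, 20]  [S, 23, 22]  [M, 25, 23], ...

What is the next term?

Size — runs through clothing sizes XS→XL: L, XL, XS, S, M → L.
Second value: 19, 20, 22, 23, 25 → 26 (alternating steps +1, +2, +1, +2, …).
Third value goes -1, 19, 20, 22, 23 → 25 (always the previous value of the second value).
So the next term is [L, 26, 25].

[L, 26, 25]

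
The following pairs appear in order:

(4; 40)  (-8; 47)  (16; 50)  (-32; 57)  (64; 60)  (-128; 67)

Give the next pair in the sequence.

First slot: ×(-2) each step, so 4, -8, 16, -32, 64, -128 → 256.
Second slot: alternating steps +7, +3, +7, +3, …; 40, 47, 50, 57, 60, 67 → 70.
Putting it together: (256; 70).

(256; 70)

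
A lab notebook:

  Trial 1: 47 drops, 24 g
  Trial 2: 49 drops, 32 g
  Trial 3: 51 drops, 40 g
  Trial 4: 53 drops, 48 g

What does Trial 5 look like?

Drops: +2 each step, so 47, 49, 51, 53 → 55.
G: 24, 32, 40, 48 → 56 (+8 each step).
So the next line is 55 drops, 56 g.

55 drops, 56 g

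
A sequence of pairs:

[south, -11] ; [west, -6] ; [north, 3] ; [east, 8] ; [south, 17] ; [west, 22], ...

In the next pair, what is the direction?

Direction goes south, west, north, east, south, west → north (repeats south → west → north → east).
Second coordinate: alternating steps +5, +9, +5, +9, …; -11, -6, 3, 8, 17, 22 → 31.

north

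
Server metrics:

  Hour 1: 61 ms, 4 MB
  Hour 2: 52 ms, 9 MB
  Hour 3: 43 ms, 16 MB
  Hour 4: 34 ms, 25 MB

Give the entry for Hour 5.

Ms: −9 each step, so 61, 52, 43, 34 → 25.
MB: 4, 9, 16, 25 → 36 (perfect squares: 2², 3², 4², …).
Combining the parts gives 25 ms, 36 MB.

25 ms, 36 MB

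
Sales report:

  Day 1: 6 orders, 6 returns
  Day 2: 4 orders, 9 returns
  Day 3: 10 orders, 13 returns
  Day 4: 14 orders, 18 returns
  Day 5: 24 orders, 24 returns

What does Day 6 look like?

38 orders, 31 returns

Orders: each term is the sum of the two before it, so 6, 4, 10, 14, 24 → 38.
Returns: differences are 3, 4, 5, … (increasing by 1 each time), so 6, 9, 13, 18, 24 → 31.
So the next row is 38 orders, 31 returns.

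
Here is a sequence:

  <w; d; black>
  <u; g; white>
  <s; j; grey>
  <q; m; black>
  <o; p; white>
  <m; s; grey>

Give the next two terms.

<k; v; black>, <i; y; white>

For the first letter, letters move back 2 places in the alphabet: w, u, s, q, o, m → k → i.
Second letter: letters move forward 3 places in the alphabet; d, g, j, m, p, s → v → y.
Shade: repeats black → white → grey; black, white, grey, black, white, grey → black → white.
So the next two terms are <k; v; black> and <i; y; white>.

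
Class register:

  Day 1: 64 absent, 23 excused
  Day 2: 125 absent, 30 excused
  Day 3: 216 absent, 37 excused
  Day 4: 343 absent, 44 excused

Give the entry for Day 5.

Absent: 64, 125, 216, 343 → 512 (perfect cubes: 4³, 5³, 6³, …).
Excused: +7 each step; 23, 30, 37, 44 → 51.
So the next line is 512 absent, 51 excused.

512 absent, 51 excused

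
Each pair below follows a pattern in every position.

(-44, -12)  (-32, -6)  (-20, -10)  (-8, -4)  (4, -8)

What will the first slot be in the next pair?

For the first slot, +12 each step: -44, -32, -20, -8, 4 → 16.

16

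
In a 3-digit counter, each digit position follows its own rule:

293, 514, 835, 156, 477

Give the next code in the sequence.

First digit: 2, 5, 8, 1, 4 → 7 (+3 each step, mod 10).
Second digit: +2 each step, mod 10, so 9, 1, 3, 5, 7 → 9.
Third digit: 3, 4, 5, 6, 7 → 8 (+1 each step, mod 10).
So the next code is 798.

798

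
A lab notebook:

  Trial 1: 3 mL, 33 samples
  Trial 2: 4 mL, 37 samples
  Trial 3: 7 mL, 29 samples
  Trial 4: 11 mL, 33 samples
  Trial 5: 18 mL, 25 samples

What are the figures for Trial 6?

29 mL, 29 samples

ML: each term is the sum of the two before it; 3, 4, 7, 11, 18 → 29.
Samples: 33, 37, 29, 33, 25 → 29 (alternating steps +4, −8, +4, −8, …).
Putting it together: 29 mL, 29 samples.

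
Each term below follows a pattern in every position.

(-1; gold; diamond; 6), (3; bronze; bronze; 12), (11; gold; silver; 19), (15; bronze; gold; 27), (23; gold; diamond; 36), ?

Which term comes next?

First entry: alternating steps +4, +8, +4, +8, …; -1, 3, 11, 15, 23 → 27.
First rank — alternates gold ↔ bronze: gold, bronze, gold, bronze, gold → bronze.
Second rank — repeats diamond → bronze → silver → gold: diamond, bronze, silver, gold, diamond → bronze.
For the fourth entry, differences are 6, 7, 8, … (increasing by 1 each time): 6, 12, 19, 27, 36 → 46.
Combining the parts gives (27; bronze; bronze; 46).

(27; bronze; bronze; 46)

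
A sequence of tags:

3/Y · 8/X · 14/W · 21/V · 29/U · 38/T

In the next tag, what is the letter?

Letter goes Y, X, W, V, U, T → S (letters move back 1 place in the alphabet).

S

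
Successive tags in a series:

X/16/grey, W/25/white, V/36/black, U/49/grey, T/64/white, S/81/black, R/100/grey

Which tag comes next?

Q/121/white

Letter: letters move back 1 place in the alphabet; X, W, V, U, T, S, R → Q.
Second component: perfect squares: 4², 5², 6², …; 16, 25, 36, 49, 64, 81, 100 → 121.
Shade: grey, white, black, grey, white, black, grey → white (repeats grey → white → black).
Putting it together: Q/121/white.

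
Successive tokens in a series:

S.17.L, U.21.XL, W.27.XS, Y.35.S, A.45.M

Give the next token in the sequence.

Letter: letters move forward 2 places in the alphabet, wrapping Z→A; S, U, W, Y, A → C.
Second component: 17, 21, 27, 35, 45 → 57 (differences are 4, 6, 8, … (increasing by 2 each time)).
For the size, runs through clothing sizes XS→XL: L, XL, XS, S, M → L.
So the next token is C.57.L.

C.57.L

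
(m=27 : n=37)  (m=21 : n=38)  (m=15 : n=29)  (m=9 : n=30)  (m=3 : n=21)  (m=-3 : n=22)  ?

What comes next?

(m=-9 : n=13)

M: −6 each step, so 27, 21, 15, 9, 3, -3 → -9.
N goes 37, 38, 29, 30, 21, 22 → 13 (alternating steps +1, −9, +1, −9, …).
Combining the parts gives (m=-9 : n=13).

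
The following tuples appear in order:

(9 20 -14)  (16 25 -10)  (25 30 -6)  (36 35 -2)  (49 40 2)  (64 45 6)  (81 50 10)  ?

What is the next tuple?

First slot: perfect squares: 3², 4², 5², …, so 9, 16, 25, 36, 49, 64, 81 → 100.
Second slot: +5 each step; 20, 25, 30, 35, 40, 45, 50 → 55.
For the third slot, +4 each step: -14, -10, -6, -2, 2, 6, 10 → 14.
Combining the parts gives (100 55 14).

(100 55 14)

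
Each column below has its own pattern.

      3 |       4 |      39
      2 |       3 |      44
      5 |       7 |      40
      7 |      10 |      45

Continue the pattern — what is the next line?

12  17  41

First component: each term is the sum of the two before it, so 3, 2, 5, 7 → 12.
Second component: each term is the sum of the two before it, so 4, 3, 7, 10 → 17.
Third component goes 39, 44, 40, 45 → 41 (alternating steps +5, −4, +5, −4, …).
So the next line is 12  17  41.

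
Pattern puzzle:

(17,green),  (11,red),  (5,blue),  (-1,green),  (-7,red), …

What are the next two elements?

First coordinate: −6 each step; 17, 11, 5, -1, -7 → -13 → -19.
Colour — repeats green → red → blue: green, red, blue, green, red → blue → green.
Putting the parts together: (-13,blue) and then (-19,green).

(-13,blue), (-19,green)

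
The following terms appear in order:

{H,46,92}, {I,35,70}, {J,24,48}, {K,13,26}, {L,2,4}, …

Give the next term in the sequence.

Letter — letters move forward 1 place in the alphabet: H, I, J, K, L → M.
Second coordinate: 46, 35, 24, 13, 2 → -9 (−11 each step).
Third coordinate — always 2 × the second coordinate: 92, 70, 48, 26, 4 → -18.
So the next term is {M,-9,-18}.

{M,-9,-18}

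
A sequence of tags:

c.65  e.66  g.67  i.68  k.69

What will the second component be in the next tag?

Second component: +1 each step, so 65, 66, 67, 68, 69 → 70.

70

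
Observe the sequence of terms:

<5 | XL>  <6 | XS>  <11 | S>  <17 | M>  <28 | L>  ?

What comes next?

First entry: 5, 6, 11, 17, 28 → 45 (each term is the sum of the two before it).
Size: XL, XS, S, M, L → XL (runs through clothing sizes XS→XL).
Combining the parts gives <45 | XL>.

<45 | XL>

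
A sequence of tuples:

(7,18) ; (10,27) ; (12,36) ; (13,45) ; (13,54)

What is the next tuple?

(12,63)

First value: 7, 10, 12, 13, 13 → 12 (differences are 3, 2, 1, … (decreasing by 1 each time)).
Second value goes 18, 27, 36, 45, 54 → 63 (+9 each step).
So the next tuple is (12,63).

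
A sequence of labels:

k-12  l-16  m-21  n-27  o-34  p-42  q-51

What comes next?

Letter: letters move forward 1 place in the alphabet; k, l, m, n, o, p, q → r.
Second component — differences are 4, 5, 6, … (increasing by 1 each time): 12, 16, 21, 27, 34, 42, 51 → 61.
Combining the parts gives r-61.

r-61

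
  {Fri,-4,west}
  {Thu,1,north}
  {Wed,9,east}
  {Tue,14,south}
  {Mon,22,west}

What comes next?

Day — runs backward through the weekdays Mon→Sun: Fri, Thu, Wed, Tue, Mon → Sun.
Second slot: alternating steps +5, +8, +5, +8, …, so -4, 1, 9, 14, 22 → 27.
Direction: repeats west → north → east → south; west, north, east, south, west → north.
So the next term is {Sun,27,north}.

{Sun,27,north}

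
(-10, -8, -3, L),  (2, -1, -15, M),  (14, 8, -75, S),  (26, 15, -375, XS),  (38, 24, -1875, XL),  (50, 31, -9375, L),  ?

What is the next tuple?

First value: +12 each step; -10, 2, 14, 26, 38, 50 → 62.
Second value — alternating steps +7, +9, +7, +9, …: -8, -1, 8, 15, 24, 31 → 40.
Third value: -3, -15, -75, -375, -1875, -9375 → -46875 (×5 each step).
Size: L, M, S, XS, XL, L → M (repeats L → M → S → XS → XL).
Combining the parts gives (62, 40, -46875, M).

(62, 40, -46875, M)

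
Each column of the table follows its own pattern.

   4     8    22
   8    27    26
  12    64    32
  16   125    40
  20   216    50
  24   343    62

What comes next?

28  512  76

First component: +4 each step; 4, 8, 12, 16, 20, 24 → 28.
Second component — perfect cubes: 2³, 3³, 4³, …: 8, 27, 64, 125, 216, 343 → 512.
Third component goes 22, 26, 32, 40, 50, 62 → 76 (differences are 4, 6, 8, … (increasing by 2 each time)).
Putting it together: 28  512  76.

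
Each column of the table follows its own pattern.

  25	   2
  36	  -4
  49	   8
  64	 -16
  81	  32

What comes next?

100  -64

First component goes 25, 36, 49, 64, 81 → 100 (perfect squares: 5², 6², 7², …).
Second component — ×(-2) each step: 2, -4, 8, -16, 32 → -64.
So the next row is 100  -64.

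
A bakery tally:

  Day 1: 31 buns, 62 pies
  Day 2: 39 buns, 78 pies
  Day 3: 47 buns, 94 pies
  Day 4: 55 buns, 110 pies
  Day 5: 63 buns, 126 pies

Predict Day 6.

71 buns, 142 pies

Buns — +8 each step: 31, 39, 47, 55, 63 → 71.
Pies: 62, 78, 94, 110, 126 → 142 (always 2 × the buns).
Putting it together: 71 buns, 142 pies.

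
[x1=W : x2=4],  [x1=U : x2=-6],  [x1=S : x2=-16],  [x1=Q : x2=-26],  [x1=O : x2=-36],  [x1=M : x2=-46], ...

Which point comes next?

X1 — letters move back 2 places in the alphabet: W, U, S, Q, O, M → K.
X2: 4, -6, -16, -26, -36, -46 → -56 (−10 each step).
Putting it together: [x1=K : x2=-56].

[x1=K : x2=-56]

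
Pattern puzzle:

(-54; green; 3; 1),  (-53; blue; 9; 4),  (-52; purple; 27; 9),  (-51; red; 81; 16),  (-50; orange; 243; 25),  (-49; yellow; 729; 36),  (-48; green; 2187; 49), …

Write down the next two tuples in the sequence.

(-47; blue; 6561; 64), (-46; purple; 19683; 81)

First part goes -54, -53, -52, -51, -50, -49, -48 → -47 → -46 (+1 each step).
For the colour, repeats green → blue → purple → red → orange → yellow: green, blue, purple, red, orange, yellow, green → blue → purple.
For the third part, ×3 each step: 3, 9, 27, 81, 243, 729, 2187 → 6561 → 19683.
Fourth part goes 1, 4, 9, 16, 25, 36, 49 → 64 → 81 (perfect squares: 1², 2², 3², …).
So the next two tuples are (-47; blue; 6561; 64) and (-46; purple; 19683; 81).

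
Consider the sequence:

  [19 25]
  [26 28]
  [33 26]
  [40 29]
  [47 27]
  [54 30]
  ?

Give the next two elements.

[61 28], [68 31]

First coordinate: +7 each step, so 19, 26, 33, 40, 47, 54 → 61 → 68.
For the second coordinate, alternating steps +3, −2, +3, −2, …: 25, 28, 26, 29, 27, 30 → 28 → 31.
So the next two elements are [61 28] and [68 31].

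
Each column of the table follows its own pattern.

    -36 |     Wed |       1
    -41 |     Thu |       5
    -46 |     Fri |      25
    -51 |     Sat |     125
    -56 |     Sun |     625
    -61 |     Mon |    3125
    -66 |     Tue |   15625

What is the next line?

-71  Wed  78125

First component: −5 each step, so -36, -41, -46, -51, -56, -61, -66 → -71.
Day goes Wed, Thu, Fri, Sat, Sun, Mon, Tue → Wed (runs through the weekdays Mon→Sun).
Third component: ×5 each step, so 1, 5, 25, 125, 625, 3125, 15625 → 78125.
So the next line is -71  Wed  78125.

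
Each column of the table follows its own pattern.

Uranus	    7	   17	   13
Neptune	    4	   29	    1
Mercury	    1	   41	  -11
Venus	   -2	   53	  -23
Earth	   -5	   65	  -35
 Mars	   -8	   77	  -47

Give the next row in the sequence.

Planet: Uranus, Neptune, Mercury, Venus, Earth, Mars → Jupiter (runs through the planets Mercury→Neptune).
Second component: 7, 4, 1, -2, -5, -8 → -11 (−3 each step).
Third component: 17, 29, 41, 53, 65, 77 → 89 (+12 each step).
Fourth component: 13, 1, -11, -23, -35, -47 → -59 (together with the third component always sums to 30).
So the next row is Jupiter  -11  89  -59.

Jupiter  -11  89  -59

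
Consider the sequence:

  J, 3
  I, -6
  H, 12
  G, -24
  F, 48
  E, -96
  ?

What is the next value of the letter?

Letter — letters move back 1 place in the alphabet: J, I, H, G, F, E → D.

D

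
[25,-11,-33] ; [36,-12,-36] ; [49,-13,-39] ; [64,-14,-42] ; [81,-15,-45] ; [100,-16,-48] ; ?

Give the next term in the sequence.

First component — perfect squares: 5², 6², 7², …: 25, 36, 49, 64, 81, 100 → 121.
Second component goes -11, -12, -13, -14, -15, -16 → -17 (−1 each step).
Third component — always 3 × the second component: -33, -36, -39, -42, -45, -48 → -51.
Putting it together: [121,-17,-51].

[121,-17,-51]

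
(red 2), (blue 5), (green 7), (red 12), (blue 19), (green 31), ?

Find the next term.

Colour — repeats red → blue → green: red, blue, green, red, blue, green → red.
Second value goes 2, 5, 7, 12, 19, 31 → 50 (each term is the sum of the two before it).
So the next term is (red 50).

(red 50)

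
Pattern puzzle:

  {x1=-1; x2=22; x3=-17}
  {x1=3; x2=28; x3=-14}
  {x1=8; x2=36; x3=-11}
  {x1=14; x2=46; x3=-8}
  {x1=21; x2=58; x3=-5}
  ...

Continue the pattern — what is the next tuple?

{x1=29; x2=72; x3=-2}

For the x1, differences are 4, 5, 6, … (increasing by 1 each time): -1, 3, 8, 14, 21 → 29.
X2: differences are 6, 8, 10, … (increasing by 2 each time); 22, 28, 36, 46, 58 → 72.
X3: +3 each step; -17, -14, -11, -8, -5 → -2.
So the next tuple is {x1=29; x2=72; x3=-2}.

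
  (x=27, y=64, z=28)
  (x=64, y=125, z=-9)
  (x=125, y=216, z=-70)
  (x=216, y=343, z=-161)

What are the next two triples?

For the x, perfect cubes: 3³, 4³, 5³, …: 27, 64, 125, 216 → 343 → 512.
Y: perfect cubes: 4³, 5³, 6³, …, so 64, 125, 216, 343 → 512 → 729.
Z goes 28, -9, -70, -161 → -288 → -457 (together with the x always sums to 55).
So the next two triples are (x=343, y=512, z=-288) and (x=512, y=729, z=-457).

(x=343, y=512, z=-288), (x=512, y=729, z=-457)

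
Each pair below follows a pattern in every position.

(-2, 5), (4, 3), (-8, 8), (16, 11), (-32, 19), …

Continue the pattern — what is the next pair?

(64, 30)

First entry: ×(-2) each step, so -2, 4, -8, 16, -32 → 64.
Second entry: each term is the sum of the two before it, so 5, 3, 8, 11, 19 → 30.
Putting it together: (64, 30).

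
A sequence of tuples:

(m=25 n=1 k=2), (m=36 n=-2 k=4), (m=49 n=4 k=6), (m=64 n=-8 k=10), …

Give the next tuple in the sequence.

M: perfect squares: 5², 6², 7², …; 25, 36, 49, 64 → 81.
For the n, ×(-2) each step: 1, -2, 4, -8 → 16.
K: 2, 4, 6, 10 → 16 (each term is the sum of the two before it).
So the next tuple is (m=81 n=16 k=16).

(m=81 n=16 k=16)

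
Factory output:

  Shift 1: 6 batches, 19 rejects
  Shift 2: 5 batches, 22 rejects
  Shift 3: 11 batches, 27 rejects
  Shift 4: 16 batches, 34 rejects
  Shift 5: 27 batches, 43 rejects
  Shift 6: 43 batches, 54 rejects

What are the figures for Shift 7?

70 batches, 67 rejects

Batches: each term is the sum of the two before it; 6, 5, 11, 16, 27, 43 → 70.
Rejects — differences are 3, 5, 7, … (increasing by 2 each time): 19, 22, 27, 34, 43, 54 → 67.
So the next row is 70 batches, 67 rejects.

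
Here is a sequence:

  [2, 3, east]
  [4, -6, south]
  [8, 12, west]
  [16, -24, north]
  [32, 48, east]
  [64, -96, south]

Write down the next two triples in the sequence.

[128, 192, west], [256, -384, north]

For the first component, ×2 each step: 2, 4, 8, 16, 32, 64 → 128 → 256.
For the second component, ×(-2) each step: 3, -6, 12, -24, 48, -96 → 192 → -384.
Direction: repeats east → south → west → north, so east, south, west, north, east, south → west → north.
So the next two triples are [128, 192, west] and [256, -384, north].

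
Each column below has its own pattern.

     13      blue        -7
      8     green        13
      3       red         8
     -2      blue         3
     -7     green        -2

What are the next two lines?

-12  red  -7; -17  blue  -12

First component: −5 each step; 13, 8, 3, -2, -7 → -12 → -17.
Colour: repeats blue → green → red; blue, green, red, blue, green → red → blue.
Third component: -7, 13, 8, 3, -2 → -7 → -12 (always the previous value of the first component).
Putting the parts together: -12  red  -7 and then -17  blue  -12.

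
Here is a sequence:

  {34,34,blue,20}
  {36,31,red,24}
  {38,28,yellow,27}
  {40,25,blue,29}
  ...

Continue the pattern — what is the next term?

{42,22,red,30}

First component — +2 each step: 34, 36, 38, 40 → 42.
Second component: −3 each step; 34, 31, 28, 25 → 22.
Colour goes blue, red, yellow, blue → red (repeats blue → red → yellow).
Fourth component: differences are 4, 3, 2, … (decreasing by 1 each time); 20, 24, 27, 29 → 30.
Putting it together: {42,22,red,30}.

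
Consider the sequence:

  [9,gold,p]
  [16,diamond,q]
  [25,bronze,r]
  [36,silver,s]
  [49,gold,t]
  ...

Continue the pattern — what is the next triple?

First entry goes 9, 16, 25, 36, 49 → 64 (perfect squares: 3², 4², 5², …).
Rank — repeats gold → diamond → bronze → silver: gold, diamond, bronze, silver, gold → diamond.
Letter: letters move forward 1 place in the alphabet; p, q, r, s, t → u.
Putting it together: [64,diamond,u].

[64,diamond,u]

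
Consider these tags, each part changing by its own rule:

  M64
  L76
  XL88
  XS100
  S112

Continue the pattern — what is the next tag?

Size: M, L, XL, XS, S → M (runs through clothing sizes XS→XL).
For the second component, +12 each step: 64, 76, 88, 100, 112 → 124.
Combining the parts gives M124.

M124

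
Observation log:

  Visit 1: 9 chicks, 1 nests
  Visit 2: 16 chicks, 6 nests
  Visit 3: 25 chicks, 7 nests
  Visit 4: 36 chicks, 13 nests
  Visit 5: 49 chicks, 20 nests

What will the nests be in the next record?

For the nests, each term is the sum of the two before it: 1, 6, 7, 13, 20 → 33.

33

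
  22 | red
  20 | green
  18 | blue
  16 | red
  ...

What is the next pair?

14 | green

First component: −2 each step, so 22, 20, 18, 16 → 14.
Colour goes red, green, blue, red → green (repeats red → green → blue).
So the next pair is 14 | green.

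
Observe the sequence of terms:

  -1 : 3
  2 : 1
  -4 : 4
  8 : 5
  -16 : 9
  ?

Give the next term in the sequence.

First entry: ×(-2) each step; -1, 2, -4, 8, -16 → 32.
Second entry: each term is the sum of the two before it; 3, 1, 4, 5, 9 → 14.
Putting it together: 32 : 14.

32 : 14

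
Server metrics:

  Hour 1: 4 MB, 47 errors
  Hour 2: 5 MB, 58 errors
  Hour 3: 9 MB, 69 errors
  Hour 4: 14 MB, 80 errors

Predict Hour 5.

MB: each term is the sum of the two before it; 4, 5, 9, 14 → 23.
Errors: +11 each step; 47, 58, 69, 80 → 91.
Putting it together: 23 MB, 91 errors.

23 MB, 91 errors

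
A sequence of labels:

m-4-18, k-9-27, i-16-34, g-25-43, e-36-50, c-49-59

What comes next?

a-64-66

Letter — letters move back 2 places in the alphabet: m, k, i, g, e, c → a.
Second component — perfect squares: 2², 3², 4², …: 4, 9, 16, 25, 36, 49 → 64.
Third component: alternating steps +9, +7, +9, +7, …, so 18, 27, 34, 43, 50, 59 → 66.
Putting it together: a-64-66.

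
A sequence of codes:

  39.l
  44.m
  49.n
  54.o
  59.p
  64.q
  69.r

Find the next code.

For the first component, +5 each step: 39, 44, 49, 54, 59, 64, 69 → 74.
Letter goes l, m, n, o, p, q, r → s (letters move forward 1 place in the alphabet).
Putting it together: 74.s.

74.s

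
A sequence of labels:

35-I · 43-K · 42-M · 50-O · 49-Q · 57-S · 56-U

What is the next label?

First component: 35, 43, 42, 50, 49, 57, 56 → 64 (alternating steps +8, −1, +8, −1, …).
Letter: I, K, M, O, Q, S, U → W (letters move forward 2 places in the alphabet).
So the next label is 64-W.

64-W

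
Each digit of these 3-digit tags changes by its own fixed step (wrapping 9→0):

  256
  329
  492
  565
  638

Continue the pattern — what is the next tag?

701

First digit: +1 each step, mod 10, so 2, 3, 4, 5, 6 → 7.
Second digit: 5, 2, 9, 6, 3 → 0 (−3 each step, mod 10).
Third digit: +3 each step, mod 10; 6, 9, 2, 5, 8 → 1.
So the next tag is 701.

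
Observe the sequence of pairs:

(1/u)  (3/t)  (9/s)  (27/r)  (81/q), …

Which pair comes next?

(243/p)

First value — ×3 each step: 1, 3, 9, 27, 81 → 243.
Letter: u, t, s, r, q → p (letters move back 1 place in the alphabet).
Combining the parts gives (243/p).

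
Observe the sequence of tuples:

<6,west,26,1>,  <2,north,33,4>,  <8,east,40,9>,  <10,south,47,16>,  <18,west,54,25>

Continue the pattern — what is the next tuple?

<28,north,61,36>

First value goes 6, 2, 8, 10, 18 → 28 (each term is the sum of the two before it).
Direction: repeats west → north → east → south, so west, north, east, south, west → north.
Third value: 26, 33, 40, 47, 54 → 61 (+7 each step).
Fourth value goes 1, 4, 9, 16, 25 → 36 (perfect squares: 1², 2², 3², …).
So the next tuple is <28,north,61,36>.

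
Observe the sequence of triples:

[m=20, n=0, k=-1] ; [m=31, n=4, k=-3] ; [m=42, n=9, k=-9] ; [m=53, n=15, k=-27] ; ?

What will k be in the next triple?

K: -1, -3, -9, -27 → -81 (×3 each step).

-81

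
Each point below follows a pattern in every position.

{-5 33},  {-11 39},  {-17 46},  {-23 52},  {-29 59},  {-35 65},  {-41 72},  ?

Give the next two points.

{-47 78}, {-53 85}

First value: -5, -11, -17, -23, -29, -35, -41 → -47 → -53 (−6 each step).
Second value: 33, 39, 46, 52, 59, 65, 72 → 78 → 85 (alternating steps +6, +7, +6, +7, …).
So the next two points are {-47 78} and {-53 85}.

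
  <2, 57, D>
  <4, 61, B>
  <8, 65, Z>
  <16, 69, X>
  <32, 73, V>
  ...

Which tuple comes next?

<64, 77, T>

For the first slot, ×2 each step: 2, 4, 8, 16, 32 → 64.
Second slot goes 57, 61, 65, 69, 73 → 77 (+4 each step).
For the letter, letters move back 2 places in the alphabet, wrapping A→Z: D, B, Z, X, V → T.
Combining the parts gives <64, 77, T>.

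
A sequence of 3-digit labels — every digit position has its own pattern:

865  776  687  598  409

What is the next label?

310

First digit: −1 each step, mod 10; 8, 7, 6, 5, 4 → 3.
Second digit: +1 each step, mod 10; 6, 7, 8, 9, 0 → 1.
For the third digit, +1 each step, mod 10: 5, 6, 7, 8, 9 → 0.
Combining the parts gives 310.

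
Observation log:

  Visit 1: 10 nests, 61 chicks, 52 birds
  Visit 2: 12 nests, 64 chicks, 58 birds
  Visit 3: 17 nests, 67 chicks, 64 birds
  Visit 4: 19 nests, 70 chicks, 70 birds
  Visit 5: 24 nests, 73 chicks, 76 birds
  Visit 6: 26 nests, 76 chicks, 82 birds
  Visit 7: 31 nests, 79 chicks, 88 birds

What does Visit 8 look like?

33 nests, 82 chicks, 94 birds

Nests: 10, 12, 17, 19, 24, 26, 31 → 33 (alternating steps +2, +5, +2, +5, …).
Chicks: 61, 64, 67, 70, 73, 76, 79 → 82 (+3 each step).
For the birds, +6 each step: 52, 58, 64, 70, 76, 82, 88 → 94.
So the next row is 33 nests, 82 chicks, 94 birds.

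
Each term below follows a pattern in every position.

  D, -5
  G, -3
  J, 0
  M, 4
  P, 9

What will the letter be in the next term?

S

Letter: letters move forward 3 places in the alphabet; D, G, J, M, P → S.
For the second coordinate, differences are 2, 3, 4, … (increasing by 1 each time): -5, -3, 0, 4, 9 → 15.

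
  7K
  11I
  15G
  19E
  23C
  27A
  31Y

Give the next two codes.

35W then 39U

First component: 7, 11, 15, 19, 23, 27, 31 → 35 → 39 (+4 each step).
Letter goes K, I, G, E, C, A, Y → W → U (letters move back 2 places in the alphabet, wrapping A→Z).
Putting the parts together: 35W and then 39U.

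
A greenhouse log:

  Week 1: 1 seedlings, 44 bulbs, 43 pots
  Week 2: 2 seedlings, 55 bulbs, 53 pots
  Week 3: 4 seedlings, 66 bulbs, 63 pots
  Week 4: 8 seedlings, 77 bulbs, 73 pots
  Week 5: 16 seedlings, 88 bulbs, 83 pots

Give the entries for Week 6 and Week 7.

For the seedlings, ×2 each step: 1, 2, 4, 8, 16 → 32 → 64.
Bulbs: 44, 55, 66, 77, 88 → 99 → 110 (+11 each step).
Pots goes 43, 53, 63, 73, 83 → 93 → 103 (+10 each step).
So the next two records are 32 seedlings, 99 bulbs, 93 pots and 64 seedlings, 110 bulbs, 103 pots.

32 seedlings, 99 bulbs, 93 pots; 64 seedlings, 110 bulbs, 103 pots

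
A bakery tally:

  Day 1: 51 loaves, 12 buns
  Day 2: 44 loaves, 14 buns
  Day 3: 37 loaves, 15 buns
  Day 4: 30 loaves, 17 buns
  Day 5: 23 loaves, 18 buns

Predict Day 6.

Loaves goes 51, 44, 37, 30, 23 → 16 (−7 each step).
Buns — alternating steps +2, +1, +2, +1, …: 12, 14, 15, 17, 18 → 20.
So the next row is 16 loaves, 20 buns.

16 loaves, 20 buns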